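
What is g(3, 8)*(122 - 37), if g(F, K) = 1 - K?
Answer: -595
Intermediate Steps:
g(3, 8)*(122 - 37) = (1 - 1*8)*(122 - 37) = (1 - 8)*85 = -7*85 = -595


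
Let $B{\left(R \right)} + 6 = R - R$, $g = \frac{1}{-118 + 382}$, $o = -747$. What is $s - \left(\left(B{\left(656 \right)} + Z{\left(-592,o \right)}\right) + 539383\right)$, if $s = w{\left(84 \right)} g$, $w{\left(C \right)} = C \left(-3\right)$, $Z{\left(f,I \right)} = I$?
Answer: $- \frac{11849881}{22} \approx -5.3863 \cdot 10^{5}$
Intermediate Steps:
$g = \frac{1}{264} \approx 0.0037879$
$B{\left(R \right)} = -6$ ($B{\left(R \right)} = -6 + \left(R - R\right) = -6 + 0 = -6$)
$w{\left(C \right)} = - 3 C$
$s = - \frac{21}{22}$ ($s = \left(-3\right) 84 \cdot \frac{1}{264} = \left(-252\right) \frac{1}{264} = - \frac{21}{22} \approx -0.95455$)
$s - \left(\left(B{\left(656 \right)} + Z{\left(-592,o \right)}\right) + 539383\right) = - \frac{21}{22} - \left(\left(-6 - 747\right) + 539383\right) = - \frac{21}{22} - \left(-753 + 539383\right) = - \frac{21}{22} - 538630 = - \frac{11849881}{22}$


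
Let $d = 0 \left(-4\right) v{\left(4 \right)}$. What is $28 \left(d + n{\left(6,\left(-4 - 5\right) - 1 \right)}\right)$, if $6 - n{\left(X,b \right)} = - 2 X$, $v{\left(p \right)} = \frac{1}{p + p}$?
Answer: $504$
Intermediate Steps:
$v{\left(p \right)} = \frac{1}{2 p}$
$n{\left(X,b \right)} = 6 + 2 X$ ($n{\left(X,b \right)} = 6 - - 2 X = 6 + 2 X$)
$d = 0$ ($d = 0 \left(-4\right) \frac{1}{2 \cdot 4} = 0 \cdot \frac{1}{2} \cdot \frac{1}{4} = 0 \cdot \frac{1}{8} = 0$)
$28 \left(d + n{\left(6,\left(-4 - 5\right) - 1 \right)}\right) = 28 \left(0 + \left(6 + 2 \cdot 6\right)\right) = 28 \left(0 + \left(6 + 12\right)\right) = 28 \left(0 + 18\right) = 28 \cdot 18 = 504$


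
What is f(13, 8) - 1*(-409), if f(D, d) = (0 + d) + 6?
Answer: 423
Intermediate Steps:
f(D, d) = 6 + d (f(D, d) = d + 6 = 6 + d)
f(13, 8) - 1*(-409) = (6 + 8) - 1*(-409) = 14 + 409 = 423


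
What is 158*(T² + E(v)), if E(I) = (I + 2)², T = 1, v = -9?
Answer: 7900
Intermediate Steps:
E(I) = (2 + I)²
158*(T² + E(v)) = 158*(1² + (2 - 9)²) = 158*(1 + (-7)²) = 158*(1 + 49) = 158*50 = 7900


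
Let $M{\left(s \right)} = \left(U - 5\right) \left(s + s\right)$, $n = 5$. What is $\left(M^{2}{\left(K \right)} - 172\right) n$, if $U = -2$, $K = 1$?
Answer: $120$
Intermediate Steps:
$M{\left(s \right)} = - 14 s$ ($M{\left(s \right)} = \left(-2 - 5\right) \left(s + s\right) = - 7 \cdot 2 s = - 14 s$)
$\left(M^{2}{\left(K \right)} - 172\right) n = \left(\left(\left(-14\right) 1\right)^{2} - 172\right) 5 = \left(\left(-14\right)^{2} - 172\right) 5 = \left(196 - 172\right) 5 = 24 \cdot 5 = 120$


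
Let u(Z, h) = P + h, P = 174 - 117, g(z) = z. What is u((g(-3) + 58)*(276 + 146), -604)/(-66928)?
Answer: 547/66928 ≈ 0.0081730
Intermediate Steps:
P = 57
u(Z, h) = 57 + h
u((g(-3) + 58)*(276 + 146), -604)/(-66928) = (57 - 604)/(-66928) = -547*(-1/66928) = 547/66928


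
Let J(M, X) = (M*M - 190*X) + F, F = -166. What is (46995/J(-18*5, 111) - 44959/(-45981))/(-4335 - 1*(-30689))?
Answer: -120722807/1226324673288 ≈ -9.8443e-5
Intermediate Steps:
J(M, X) = -166 + M² - 190*X (J(M, X) = (M*M - 190*X) - 166 = (M² - 190*X) - 166 = -166 + M² - 190*X)
(46995/J(-18*5, 111) - 44959/(-45981))/(-4335 - 1*(-30689)) = (46995/(-166 + (-18*5)² - 190*111) - 44959/(-45981))/(-4335 - 1*(-30689)) = (46995/(-166 + (-90)² - 21090) - 44959*(-1/45981))/(-4335 + 30689) = (46995/(-166 + 8100 - 21090) + 44959/45981)/26354 = (46995/(-13156) + 44959/45981)*(1/26354) = (46995*(-1/13156) + 44959/45981)*(1/26354) = (-3615/1012 + 44959/45981)*(1/26354) = -120722807/46532772*1/26354 = -120722807/1226324673288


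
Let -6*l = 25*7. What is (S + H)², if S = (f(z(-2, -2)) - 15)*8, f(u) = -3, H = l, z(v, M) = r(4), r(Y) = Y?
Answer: 1079521/36 ≈ 29987.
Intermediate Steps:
z(v, M) = 4
l = -175/6 (l = -25*7/6 = -⅙*175 = -175/6 ≈ -29.167)
H = -175/6 ≈ -29.167
S = -144 (S = (-3 - 15)*8 = -18*8 = -144)
(S + H)² = (-144 - 175/6)² = (-1039/6)² = 1079521/36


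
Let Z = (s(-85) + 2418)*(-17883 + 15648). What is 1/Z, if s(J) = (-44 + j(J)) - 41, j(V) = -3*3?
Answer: -1/5194140 ≈ -1.9252e-7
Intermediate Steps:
j(V) = -9
s(J) = -94 (s(J) = (-44 - 9) - 41 = -53 - 41 = -94)
Z = -5194140 (Z = (-94 + 2418)*(-17883 + 15648) = 2324*(-2235) = -5194140)
1/Z = 1/(-5194140) = -1/5194140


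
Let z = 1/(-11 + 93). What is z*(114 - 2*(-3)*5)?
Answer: 72/41 ≈ 1.7561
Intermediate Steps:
z = 1/82 ≈ 0.012195
z*(114 - 2*(-3)*5) = (114 - 2*(-3)*5)/82 = (114 + 6*5)/82 = (114 + 30)/82 = (1/82)*144 = 72/41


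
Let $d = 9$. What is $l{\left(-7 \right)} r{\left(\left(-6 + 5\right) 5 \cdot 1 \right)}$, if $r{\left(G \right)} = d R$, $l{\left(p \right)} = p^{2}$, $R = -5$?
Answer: $-2205$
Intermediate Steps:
$r{\left(G \right)} = -45$ ($r{\left(G \right)} = 9 \left(-5\right) = -45$)
$l{\left(-7 \right)} r{\left(\left(-6 + 5\right) 5 \cdot 1 \right)} = \left(-7\right)^{2} \left(-45\right) = 49 \left(-45\right) = -2205$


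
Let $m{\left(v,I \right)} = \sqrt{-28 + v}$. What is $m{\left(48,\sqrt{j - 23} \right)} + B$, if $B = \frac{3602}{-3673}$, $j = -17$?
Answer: $- \frac{3602}{3673} + 2 \sqrt{5} \approx 3.4915$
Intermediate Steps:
$B = - \frac{3602}{3673}$ ($B = 3602 \left(- \frac{1}{3673}\right) = - \frac{3602}{3673} \approx -0.98067$)
$m{\left(48,\sqrt{j - 23} \right)} + B = \sqrt{-28 + 48} - \frac{3602}{3673} = \sqrt{20} - \frac{3602}{3673} = 2 \sqrt{5} - \frac{3602}{3673} = - \frac{3602}{3673} + 2 \sqrt{5}$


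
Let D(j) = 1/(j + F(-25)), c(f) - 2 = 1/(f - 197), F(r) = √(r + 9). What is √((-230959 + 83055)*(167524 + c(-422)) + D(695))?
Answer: √(-2215192242491245679095430113 - 740329890404*I)/299002379 ≈ 2.6304e-11 - 1.5741e+5*I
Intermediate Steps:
F(r) = √(9 + r)
c(f) = 2 + 1/(-197 + f) (c(f) = 2 + 1/(f - 197) = 2 + 1/(-197 + f))
D(j) = 1/(j + 4*I) (D(j) = 1/(j + √(9 - 25)) = 1/(j + √(-16)) = 1/(j + 4*I))
√((-230959 + 83055)*(167524 + c(-422)) + D(695)) = √((-230959 + 83055)*(167524 + (-393 + 2*(-422))/(-197 - 422)) + 1/(695 + 4*I)) = √(-147904*(167524 + (-393 - 844)/(-619)) + (695 - 4*I)/483041) = √(-147904*(167524 - 1/619*(-1237)) + (695 - 4*I)/483041) = √(-147904*(167524 + 1237/619) + (695 - 4*I)/483041) = √(-147904*103698593/619 + (695 - 4*I)/483041) = √(-15337436699072/619 + (695 - 4*I)/483041)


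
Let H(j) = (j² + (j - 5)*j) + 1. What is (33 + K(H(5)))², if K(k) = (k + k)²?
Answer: 7491169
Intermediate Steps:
H(j) = 1 + j² + j*(-5 + j) (H(j) = (j² + (-5 + j)*j) + 1 = (j² + j*(-5 + j)) + 1 = 1 + j² + j*(-5 + j))
K(k) = 4*k² (K(k) = (2*k)² = 4*k²)
(33 + K(H(5)))² = (33 + 4*(1 - 5*5 + 2*5²)²)² = (33 + 4*(1 - 25 + 2*25)²)² = (33 + 4*(1 - 25 + 50)²)² = (33 + 4*26²)² = (33 + 4*676)² = (33 + 2704)² = 2737² = 7491169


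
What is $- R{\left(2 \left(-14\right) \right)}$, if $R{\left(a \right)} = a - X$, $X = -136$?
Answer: $-108$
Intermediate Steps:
$R{\left(a \right)} = 136 + a$ ($R{\left(a \right)} = a - -136 = a + 136 = 136 + a$)
$- R{\left(2 \left(-14\right) \right)} = - (136 + 2 \left(-14\right)) = - (136 - 28) = \left(-1\right) 108 = -108$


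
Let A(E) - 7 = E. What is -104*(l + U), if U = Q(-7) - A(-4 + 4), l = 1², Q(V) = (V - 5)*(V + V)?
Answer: -16848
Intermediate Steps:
A(E) = 7 + E
Q(V) = 2*V*(-5 + V) (Q(V) = (-5 + V)*(2*V) = 2*V*(-5 + V))
l = 1
U = 161 (U = 2*(-7)*(-5 - 7) - (7 + (-4 + 4)) = 2*(-7)*(-12) - (7 + 0) = 168 - 1*7 = 168 - 7 = 161)
-104*(l + U) = -104*(1 + 161) = -104*162 = -16848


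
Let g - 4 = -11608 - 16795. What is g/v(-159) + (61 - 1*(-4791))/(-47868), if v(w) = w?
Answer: 37739774/211417 ≈ 178.51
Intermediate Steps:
g = -28399 (g = 4 + (-11608 - 16795) = 4 - 28403 = -28399)
g/v(-159) + (61 - 1*(-4791))/(-47868) = -28399/(-159) + (61 - 1*(-4791))/(-47868) = -28399*(-1/159) + (61 + 4791)*(-1/47868) = 28399/159 + 4852*(-1/47868) = 28399/159 - 1213/11967 = 37739774/211417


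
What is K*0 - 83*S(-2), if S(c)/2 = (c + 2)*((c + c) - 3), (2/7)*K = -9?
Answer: 0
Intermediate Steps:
K = -63/2 (K = (7/2)*(-9) = -63/2 ≈ -31.500)
S(c) = 2*(-3 + 2*c)*(2 + c) (S(c) = 2*((c + 2)*((c + c) - 3)) = 2*((2 + c)*(2*c - 3)) = 2*((2 + c)*(-3 + 2*c)) = 2*((-3 + 2*c)*(2 + c)) = 2*(-3 + 2*c)*(2 + c))
K*0 - 83*S(-2) = -63/2*0 - 83*(-12 + 2*(-2) + 4*(-2)²) = 0 - 83*(-12 - 4 + 4*4) = 0 - 83*(-12 - 4 + 16) = 0 - 83*0 = 0 + 0 = 0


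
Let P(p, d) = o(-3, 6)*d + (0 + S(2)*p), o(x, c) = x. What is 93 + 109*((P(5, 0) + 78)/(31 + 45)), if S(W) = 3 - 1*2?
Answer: 16115/76 ≈ 212.04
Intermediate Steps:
S(W) = 1 (S(W) = 3 - 2 = 1)
P(p, d) = p - 3*d (P(p, d) = -3*d + (0 + 1*p) = -3*d + (0 + p) = -3*d + p = p - 3*d)
93 + 109*((P(5, 0) + 78)/(31 + 45)) = 93 + 109*(((5 - 3*0) + 78)/(31 + 45)) = 93 + 109*(((5 + 0) + 78)/76) = 93 + 109*((5 + 78)*(1/76)) = 93 + 109*(83*(1/76)) = 93 + 109*(83/76) = 93 + 9047/76 = 16115/76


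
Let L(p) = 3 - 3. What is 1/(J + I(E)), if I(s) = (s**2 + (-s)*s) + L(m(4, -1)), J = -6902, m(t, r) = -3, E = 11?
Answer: -1/6902 ≈ -0.00014489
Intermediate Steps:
L(p) = 0
I(s) = 0 (I(s) = (s**2 + (-s)*s) + 0 = (s**2 - s**2) + 0 = 0 + 0 = 0)
1/(J + I(E)) = 1/(-6902 + 0) = 1/(-6902) = -1/6902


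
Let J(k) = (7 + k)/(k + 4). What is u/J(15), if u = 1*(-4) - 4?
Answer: -76/11 ≈ -6.9091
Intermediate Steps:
J(k) = (7 + k)/(4 + k)
u = -8 (u = -4 - 4 = -8)
u/J(15) = -8*(4 + 15)/(7 + 15) = -8/(22/19) = -8/((1/19)*22) = -8/22/19 = -8*19/22 = -76/11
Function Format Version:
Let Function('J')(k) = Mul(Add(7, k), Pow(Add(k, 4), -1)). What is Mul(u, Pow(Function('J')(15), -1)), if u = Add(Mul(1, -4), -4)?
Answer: Rational(-76, 11) ≈ -6.9091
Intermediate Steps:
Function('J')(k) = Mul(Pow(Add(4, k), -1), Add(7, k)) (Function('J')(k) = Mul(Add(7, k), Pow(Add(4, k), -1)) = Mul(Pow(Add(4, k), -1), Add(7, k)))
u = -8 (u = Add(-4, -4) = -8)
Mul(u, Pow(Function('J')(15), -1)) = Mul(-8, Pow(Mul(Pow(Add(4, 15), -1), Add(7, 15)), -1)) = Mul(-8, Pow(Mul(Pow(19, -1), 22), -1)) = Mul(-8, Pow(Mul(Rational(1, 19), 22), -1)) = Mul(-8, Pow(Rational(22, 19), -1)) = Mul(-8, Rational(19, 22)) = Rational(-76, 11)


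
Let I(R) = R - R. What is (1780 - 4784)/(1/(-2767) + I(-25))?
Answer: 8312068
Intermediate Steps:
I(R) = 0
(1780 - 4784)/(1/(-2767) + I(-25)) = (1780 - 4784)/(1/(-2767) + 0) = -3004/(-1/2767 + 0) = -3004/(-1/2767) = -3004*(-2767) = 8312068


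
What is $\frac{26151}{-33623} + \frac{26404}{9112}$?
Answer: $\frac{162373445}{76593194} \approx 2.1199$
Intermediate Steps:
$\frac{26151}{-33623} + \frac{26404}{9112} = 26151 \left(- \frac{1}{33623}\right) + 26404 \cdot \frac{1}{9112} = - \frac{26151}{33623} + \frac{6601}{2278} = \frac{162373445}{76593194}$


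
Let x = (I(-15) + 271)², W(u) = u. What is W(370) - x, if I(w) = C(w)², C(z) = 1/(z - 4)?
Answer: -9522881454/130321 ≈ -73073.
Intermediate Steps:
C(z) = 1/(-4 + z)
I(w) = (-4 + w)⁻² (I(w) = (1/(-4 + w))² = (-4 + w)⁻²)
x = 9571100224/130321 (x = ((-4 - 15)⁻² + 271)² = ((-19)⁻² + 271)² = (1/361 + 271)² = (97832/361)² = 9571100224/130321 ≈ 73443.)
W(370) - x = 370 - 1*9571100224/130321 = 370 - 9571100224/130321 = -9522881454/130321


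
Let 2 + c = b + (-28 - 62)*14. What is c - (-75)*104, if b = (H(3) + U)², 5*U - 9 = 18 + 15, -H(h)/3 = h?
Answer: 163459/25 ≈ 6538.4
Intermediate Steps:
H(h) = -3*h
U = 42/5 (U = 9/5 + (18 + 15)/5 = 9/5 + (⅕)*33 = 9/5 + 33/5 = 42/5 ≈ 8.4000)
b = 9/25 (b = (-3*3 + 42/5)² = (-9 + 42/5)² = (-⅗)² = 9/25 ≈ 0.36000)
c = -31541/25 (c = -2 + (9/25 + (-28 - 62)*14) = -2 + (9/25 - 90*14) = -2 + (9/25 - 1260) = -2 - 31491/25 = -31541/25 ≈ -1261.6)
c - (-75)*104 = -31541/25 - (-75)*104 = -31541/25 - 1*(-7800) = -31541/25 + 7800 = 163459/25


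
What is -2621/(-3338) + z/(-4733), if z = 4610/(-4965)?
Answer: 12321434285/15688162722 ≈ 0.78540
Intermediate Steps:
z = -922/993 (z = 4610*(-1/4965) = -922/993 ≈ -0.92850)
-2621/(-3338) + z/(-4733) = -2621/(-3338) - 922/993/(-4733) = -2621*(-1/3338) - 922/993*(-1/4733) = 2621/3338 + 922/4699869 = 12321434285/15688162722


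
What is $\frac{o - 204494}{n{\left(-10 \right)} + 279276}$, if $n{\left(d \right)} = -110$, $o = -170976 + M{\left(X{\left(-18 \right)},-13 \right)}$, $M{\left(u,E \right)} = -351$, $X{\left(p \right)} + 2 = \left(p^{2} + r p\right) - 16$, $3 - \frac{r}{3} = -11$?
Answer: $- \frac{375821}{279166} \approx -1.3462$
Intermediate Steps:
$r = 42$ ($r = 9 - -33 = 9 + 33 = 42$)
$X{\left(p \right)} = -18 + p^{2} + 42 p$ ($X{\left(p \right)} = -2 - \left(16 - p^{2} - 42 p\right) = -2 + \left(-16 + p^{2} + 42 p\right) = -18 + p^{2} + 42 p$)
$o = -171327$ ($o = -170976 - 351 = -171327$)
$\frac{o - 204494}{n{\left(-10 \right)} + 279276} = \frac{-171327 - 204494}{-110 + 279276} = - \frac{375821}{279166}$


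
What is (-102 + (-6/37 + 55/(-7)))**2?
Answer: 811965025/67081 ≈ 12104.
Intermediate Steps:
(-102 + (-6/37 + 55/(-7)))**2 = (-102 + (-6*1/37 + 55*(-1/7)))**2 = (-102 + (-6/37 - 55/7))**2 = (-102 - 2077/259)**2 = (-28495/259)**2 = 811965025/67081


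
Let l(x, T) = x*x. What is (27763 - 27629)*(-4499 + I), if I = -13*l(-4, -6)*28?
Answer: -1383282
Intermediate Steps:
l(x, T) = x**2
I = -5824 (I = -13*(-4)**2*28 = -13*16*28 = -208*28 = -5824)
(27763 - 27629)*(-4499 + I) = (27763 - 27629)*(-4499 - 5824) = 134*(-10323) = -1383282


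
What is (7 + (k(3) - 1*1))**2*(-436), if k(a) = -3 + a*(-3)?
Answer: -15696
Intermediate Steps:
k(a) = -3 - 3*a
(7 + (k(3) - 1*1))**2*(-436) = (7 + ((-3 - 3*3) - 1*1))**2*(-436) = (7 + ((-3 - 9) - 1))**2*(-436) = (7 + (-12 - 1))**2*(-436) = (7 - 13)**2*(-436) = (-6)**2*(-436) = 36*(-436) = -15696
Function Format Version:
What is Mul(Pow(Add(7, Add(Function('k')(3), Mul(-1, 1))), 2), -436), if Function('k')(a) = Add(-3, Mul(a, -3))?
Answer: -15696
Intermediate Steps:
Function('k')(a) = Add(-3, Mul(-3, a))
Mul(Pow(Add(7, Add(Function('k')(3), Mul(-1, 1))), 2), -436) = Mul(Pow(Add(7, Add(Add(-3, Mul(-3, 3)), Mul(-1, 1))), 2), -436) = Mul(Pow(Add(7, Add(Add(-3, -9), -1)), 2), -436) = Mul(Pow(Add(7, Add(-12, -1)), 2), -436) = Mul(Pow(Add(7, -13), 2), -436) = Mul(Pow(-6, 2), -436) = Mul(36, -436) = -15696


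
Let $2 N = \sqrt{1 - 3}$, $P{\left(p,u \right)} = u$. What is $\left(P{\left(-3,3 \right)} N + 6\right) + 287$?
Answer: $293 + \frac{3 i \sqrt{2}}{2} \approx 293.0 + 2.1213 i$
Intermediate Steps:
$N = \frac{i \sqrt{2}}{2}$ ($N = \frac{\sqrt{1 - 3}}{2} = \frac{\sqrt{-2}}{2} = \frac{i \sqrt{2}}{2} \approx 0.70711 i$)
$\left(P{\left(-3,3 \right)} N + 6\right) + 287 = \left(3 \frac{i \sqrt{2}}{2} + 6\right) + 287 = \left(\frac{3 i \sqrt{2}}{2} + 6\right) + 287 = \left(6 + \frac{3 i \sqrt{2}}{2}\right) + 287 = 293 + \frac{3 i \sqrt{2}}{2}$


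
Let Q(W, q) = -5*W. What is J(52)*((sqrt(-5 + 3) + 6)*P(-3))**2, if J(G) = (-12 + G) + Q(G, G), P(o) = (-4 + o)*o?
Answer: -3298680 - 1164240*I*sqrt(2) ≈ -3.2987e+6 - 1.6465e+6*I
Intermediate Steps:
P(o) = o*(-4 + o)
J(G) = -12 - 4*G (J(G) = (-12 + G) - 5*G = -12 - 4*G)
J(52)*((sqrt(-5 + 3) + 6)*P(-3))**2 = (-12 - 4*52)*((sqrt(-5 + 3) + 6)*(-3*(-4 - 3)))**2 = (-12 - 208)*((sqrt(-2) + 6)*(-3*(-7)))**2 = -220*441*(I*sqrt(2) + 6)**2 = -220*441*(6 + I*sqrt(2))**2 = -220*(126 + 21*I*sqrt(2))**2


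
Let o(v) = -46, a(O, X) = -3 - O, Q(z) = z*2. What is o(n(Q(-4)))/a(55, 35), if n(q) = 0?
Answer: 23/29 ≈ 0.79310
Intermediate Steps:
Q(z) = 2*z
o(n(Q(-4)))/a(55, 35) = -46/(-3 - 1*55) = -46/(-3 - 55) = -46/(-58) = -46*(-1/58) = 23/29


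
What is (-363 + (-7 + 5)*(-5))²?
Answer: 124609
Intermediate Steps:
(-363 + (-7 + 5)*(-5))² = (-363 - 2*(-5))² = (-363 + 10)² = (-353)² = 124609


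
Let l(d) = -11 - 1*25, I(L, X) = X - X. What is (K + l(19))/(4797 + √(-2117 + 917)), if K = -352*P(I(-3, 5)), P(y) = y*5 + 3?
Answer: -249444/1095829 + 1040*I*√3/1095829 ≈ -0.22763 + 0.0016438*I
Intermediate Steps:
I(L, X) = 0
l(d) = -36 (l(d) = -11 - 25 = -36)
P(y) = 3 + 5*y (P(y) = 5*y + 3 = 3 + 5*y)
K = -1056 (K = -352*(3 + 5*0) = -352*(3 + 0) = -352*3 = -1056)
(K + l(19))/(4797 + √(-2117 + 917)) = (-1056 - 36)/(4797 + √(-2117 + 917)) = -1092/(4797 + √(-1200)) = -1092/(4797 + 20*I*√3)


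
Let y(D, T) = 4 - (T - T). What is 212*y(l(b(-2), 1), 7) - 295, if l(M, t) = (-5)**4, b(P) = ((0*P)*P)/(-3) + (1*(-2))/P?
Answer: 553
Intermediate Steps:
b(P) = -2/P (b(P) = (0*P)*(-1/3) - 2/P = 0*(-1/3) - 2/P = 0 - 2/P = -2/P)
l(M, t) = 625
y(D, T) = 4 (y(D, T) = 4 - 1*0 = 4 + 0 = 4)
212*y(l(b(-2), 1), 7) - 295 = 212*4 - 295 = 848 - 295 = 553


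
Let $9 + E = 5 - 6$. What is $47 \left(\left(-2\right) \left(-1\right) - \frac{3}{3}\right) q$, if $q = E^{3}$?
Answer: $-47000$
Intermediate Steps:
$E = -10$ ($E = -9 + \left(5 - 6\right) = -9 - 1 = -10$)
$q = -1000$ ($q = \left(-10\right)^{3} = -1000$)
$47 \left(\left(-2\right) \left(-1\right) - \frac{3}{3}\right) q = 47 \left(\left(-2\right) \left(-1\right) - \frac{3}{3}\right) \left(-1000\right) = 47 \left(2 - 1\right) \left(-1000\right) = 47 \cdot 1 \left(-1000\right) = 47 \left(-1000\right) = -47000$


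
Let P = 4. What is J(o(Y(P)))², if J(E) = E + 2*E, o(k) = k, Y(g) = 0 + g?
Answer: 144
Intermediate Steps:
Y(g) = g
J(E) = 3*E
J(o(Y(P)))² = (3*4)² = 12² = 144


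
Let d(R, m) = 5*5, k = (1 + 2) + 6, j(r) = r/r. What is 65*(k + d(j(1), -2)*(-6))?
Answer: -9165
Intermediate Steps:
j(r) = 1
k = 9 (k = 3 + 6 = 9)
d(R, m) = 25
65*(k + d(j(1), -2)*(-6)) = 65*(9 + 25*(-6)) = 65*(9 - 150) = 65*(-141) = -9165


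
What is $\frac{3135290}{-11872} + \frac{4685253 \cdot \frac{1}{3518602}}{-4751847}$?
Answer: $- \frac{4368467063878733573}{16541513202076464} \approx -264.09$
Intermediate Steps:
$\frac{3135290}{-11872} + \frac{4685253 \cdot \frac{1}{3518602}}{-4751847} = 3135290 \left(- \frac{1}{11872}\right) + 4685253 \cdot \frac{1}{3518602} \left(- \frac{1}{4751847}\right) = - \frac{1567645}{5936} + \frac{4685253}{3518602} \left(- \frac{1}{4751847}\right) = - \frac{1567645}{5936} - \frac{1561751}{5573286119298} = - \frac{4368467063878733573}{16541513202076464}$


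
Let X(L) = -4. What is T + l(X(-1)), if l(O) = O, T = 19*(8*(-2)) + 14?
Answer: -294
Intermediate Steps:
T = -290 (T = 19*(-16) + 14 = -304 + 14 = -290)
T + l(X(-1)) = -290 - 4 = -294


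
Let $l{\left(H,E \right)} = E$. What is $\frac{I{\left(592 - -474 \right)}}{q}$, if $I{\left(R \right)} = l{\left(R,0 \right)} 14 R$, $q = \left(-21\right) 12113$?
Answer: $0$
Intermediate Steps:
$q = -254373$
$I{\left(R \right)} = 0$ ($I{\left(R \right)} = 0 \cdot 14 R = 0 R = 0$)
$\frac{I{\left(592 - -474 \right)}}{q} = \frac{0}{-254373} = 0 \left(- \frac{1}{254373}\right) = 0$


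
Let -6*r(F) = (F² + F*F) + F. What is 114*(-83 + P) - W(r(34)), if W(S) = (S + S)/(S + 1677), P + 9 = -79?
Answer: -12534251/643 ≈ -19493.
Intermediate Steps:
P = -88 (P = -9 - 79 = -88)
r(F) = -F²/3 - F/6 (r(F) = -((F² + F*F) + F)/6 = -((F² + F²) + F)/6 = -(2*F² + F)/6 = -(F + 2*F²)/6 = -F²/3 - F/6)
W(S) = 2*S/(1677 + S) (W(S) = (2*S)/(1677 + S) = 2*S/(1677 + S))
114*(-83 + P) - W(r(34)) = 114*(-83 - 88) - 2*(-⅙*34*(1 + 2*34))/(1677 - ⅙*34*(1 + 2*34)) = 114*(-171) - 2*(-⅙*34*(1 + 68))/(1677 - ⅙*34*(1 + 68)) = -19494 - 2*(-⅙*34*69)/(1677 - ⅙*34*69) = -19494 - 2*(-391)/(1677 - 391) = -19494 - 2*(-391)/1286 = -19494 - 1*(-391/643) = -19494 + 391/643 = -12534251/643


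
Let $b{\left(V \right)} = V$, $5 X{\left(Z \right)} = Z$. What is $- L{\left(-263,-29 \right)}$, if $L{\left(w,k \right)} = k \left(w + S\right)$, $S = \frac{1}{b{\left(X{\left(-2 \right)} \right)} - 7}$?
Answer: $- \frac{282344}{37} \approx -7630.9$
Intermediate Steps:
$X{\left(Z \right)} = \frac{Z}{5}$
$S = - \frac{5}{37}$ ($S = \frac{1}{\frac{1}{5} \left(-2\right) - 7} = \frac{1}{- \frac{2}{5} - 7} = \frac{1}{- \frac{37}{5}} = - \frac{5}{37} \approx -0.13514$)
$L{\left(w,k \right)} = k \left(- \frac{5}{37} + w\right)$ ($L{\left(w,k \right)} = k \left(w - \frac{5}{37}\right) = k \left(- \frac{5}{37} + w\right)$)
$- L{\left(-263,-29 \right)} = - \frac{\left(-29\right) \left(-5 + 37 \left(-263\right)\right)}{37} = - \frac{\left(-29\right) \left(-5 - 9731\right)}{37} = - \frac{\left(-29\right) \left(-9736\right)}{37} = \left(-1\right) \frac{282344}{37} = - \frac{282344}{37}$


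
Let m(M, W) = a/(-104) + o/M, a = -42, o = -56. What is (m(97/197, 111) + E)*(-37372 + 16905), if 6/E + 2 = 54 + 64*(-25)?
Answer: 15559647455/6708 ≈ 2.3196e+6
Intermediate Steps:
E = -1/258 (E = 6/(-2 + (54 + 64*(-25))) = 6/(-2 + (54 - 1600)) = 6/(-2 - 1546) = 6/(-1548) = 6*(-1/1548) = -1/258 ≈ -0.0038760)
m(M, W) = 21/52 - 56/M (m(M, W) = -42/(-104) - 56/M = -42*(-1/104) - 56/M = 21/52 - 56/M)
(m(97/197, 111) + E)*(-37372 + 16905) = ((21/52 - 56/(97/197)) - 1/258)*(-37372 + 16905) = ((21/52 - 56/(97*(1/197))) - 1/258)*(-20467) = ((21/52 - 56/97/197) - 1/258)*(-20467) = ((21/52 - 56*197/97) - 1/258)*(-20467) = ((21/52 - 11032/97) - 1/258)*(-20467) = (-571627/5044 - 1/258)*(-20467) = -73742405/650676*(-20467) = 15559647455/6708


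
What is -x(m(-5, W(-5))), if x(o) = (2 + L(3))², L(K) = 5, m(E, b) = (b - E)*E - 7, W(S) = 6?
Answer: -49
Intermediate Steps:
m(E, b) = -7 + E*(b - E) (m(E, b) = E*(b - E) - 7 = -7 + E*(b - E))
x(o) = 49 (x(o) = (2 + 5)² = 7² = 49)
-x(m(-5, W(-5))) = -1*49 = -49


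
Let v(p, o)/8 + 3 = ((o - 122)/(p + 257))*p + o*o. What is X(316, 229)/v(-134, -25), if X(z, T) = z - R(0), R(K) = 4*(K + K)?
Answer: 3239/64136 ≈ 0.050502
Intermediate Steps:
v(p, o) = -24 + 8*o**2 + 8*p*(-122 + o)/(257 + p) (v(p, o) = -24 + 8*(((o - 122)/(p + 257))*p + o*o) = -24 + 8*(((-122 + o)/(257 + p))*p + o**2) = -24 + 8*(p*(-122 + o)/(257 + p) + o**2) = -24 + 8*(o**2 + p*(-122 + o)/(257 + p)) = -24 + (8*o**2 + 8*p*(-122 + o)/(257 + p)) = -24 + 8*o**2 + 8*p*(-122 + o)/(257 + p))
R(K) = 8*K (R(K) = 4*(2*K) = 8*K)
X(z, T) = z (X(z, T) = z - 8*0 = z - 1*0 = z + 0 = z)
X(316, 229)/v(-134, -25) = 316/((8*(-771 - 125*(-134) + 257*(-25)**2 - 25*(-134) - 134*(-25)**2)/(257 - 134))) = 316/((8*(-771 + 16750 + 257*625 + 3350 - 134*625)/123)) = 316/((8*(1/123)*(-771 + 16750 + 160625 + 3350 - 83750))) = 316/((8*(1/123)*96204)) = 316/(256544/41) = 316*(41/256544) = 3239/64136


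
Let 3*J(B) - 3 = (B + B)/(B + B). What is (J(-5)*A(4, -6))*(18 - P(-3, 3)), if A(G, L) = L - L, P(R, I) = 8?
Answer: 0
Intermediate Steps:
A(G, L) = 0
J(B) = 4/3 (J(B) = 1 + ((B + B)/(B + B))/3 = 1 + ((2*B)/((2*B)))/3 = 1 + ((2*B)*(1/(2*B)))/3 = 1 + (1/3)*1 = 1 + 1/3 = 4/3)
(J(-5)*A(4, -6))*(18 - P(-3, 3)) = ((4/3)*0)*(18 - 1*8) = 0*(18 - 8) = 0*10 = 0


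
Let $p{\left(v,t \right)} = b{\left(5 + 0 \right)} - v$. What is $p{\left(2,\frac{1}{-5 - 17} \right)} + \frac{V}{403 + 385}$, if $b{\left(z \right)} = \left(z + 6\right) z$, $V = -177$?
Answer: $\frac{41587}{788} \approx 52.775$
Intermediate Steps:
$b{\left(z \right)} = z \left(6 + z\right)$ ($b{\left(z \right)} = \left(6 + z\right) z = z \left(6 + z\right)$)
$p{\left(v,t \right)} = 55 - v$ ($p{\left(v,t \right)} = \left(5 + 0\right) \left(6 + \left(5 + 0\right)\right) - v = 5 \left(6 + 5\right) - v = 5 \cdot 11 - v = 55 - v$)
$p{\left(2,\frac{1}{-5 - 17} \right)} + \frac{V}{403 + 385} = \left(55 - 2\right) - \frac{177}{403 + 385} = \left(55 - 2\right) - \frac{177}{788} = 53 - \frac{177}{788} = \frac{41587}{788}$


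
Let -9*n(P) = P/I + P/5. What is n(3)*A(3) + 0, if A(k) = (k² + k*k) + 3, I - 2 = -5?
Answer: 14/15 ≈ 0.93333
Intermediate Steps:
I = -3 (I = 2 - 5 = -3)
n(P) = 2*P/135 (n(P) = -(P/(-3) + P/5)/9 = -(P*(-⅓) + P*(⅕))/9 = -(-P/3 + P/5)/9 = -(-2)*P/135 = 2*P/135)
A(k) = 3 + 2*k² (A(k) = (k² + k²) + 3 = 2*k² + 3 = 3 + 2*k²)
n(3)*A(3) + 0 = ((2/135)*3)*(3 + 2*3²) + 0 = 2*(3 + 2*9)/45 + 0 = 2*(3 + 18)/45 + 0 = (2/45)*21 + 0 = 14/15 + 0 = 14/15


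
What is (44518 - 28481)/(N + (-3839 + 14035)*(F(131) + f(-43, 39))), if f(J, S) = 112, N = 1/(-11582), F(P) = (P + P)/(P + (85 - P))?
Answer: 15787945390/1155157084219 ≈ 0.013667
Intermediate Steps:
F(P) = 2*P/85 (F(P) = (2*P)/85 = (2*P)*(1/85) = 2*P/85)
N = -1/11582 ≈ -8.6341e-5
(44518 - 28481)/(N + (-3839 + 14035)*(F(131) + f(-43, 39))) = (44518 - 28481)/(-1/11582 + (-3839 + 14035)*((2/85)*131 + 112)) = 16037/(-1/11582 + 10196*(262/85 + 112)) = 16037/(-1/11582 + 10196*(9782/85)) = 16037/(-1/11582 + 99737272/85) = 16037/(1155157084219/984470) = 16037*(984470/1155157084219) = 15787945390/1155157084219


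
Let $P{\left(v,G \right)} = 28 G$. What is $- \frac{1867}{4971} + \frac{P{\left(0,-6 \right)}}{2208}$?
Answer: $- \frac{206561}{457332} \approx -0.45167$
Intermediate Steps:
$- \frac{1867}{4971} + \frac{P{\left(0,-6 \right)}}{2208} = - \frac{1867}{4971} + \frac{28 \left(-6\right)}{2208} = \left(-1867\right) \frac{1}{4971} - \frac{7}{92} = - \frac{1867}{4971} - \frac{7}{92} = - \frac{206561}{457332}$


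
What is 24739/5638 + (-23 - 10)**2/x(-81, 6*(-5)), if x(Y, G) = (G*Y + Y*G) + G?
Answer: 10469096/2269295 ≈ 4.6134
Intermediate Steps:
x(Y, G) = G + 2*G*Y (x(Y, G) = (G*Y + G*Y) + G = 2*G*Y + G = G + 2*G*Y)
24739/5638 + (-23 - 10)**2/x(-81, 6*(-5)) = 24739/5638 + (-23 - 10)**2/(((6*(-5))*(1 + 2*(-81)))) = 24739*(1/5638) + (-33)**2/((-30*(1 - 162))) = 24739/5638 + 1089/((-30*(-161))) = 24739/5638 + 1089/4830 = 24739/5638 + 1089*(1/4830) = 24739/5638 + 363/1610 = 10469096/2269295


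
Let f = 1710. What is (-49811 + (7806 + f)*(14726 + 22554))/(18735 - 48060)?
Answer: -354706669/29325 ≈ -12096.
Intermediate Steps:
(-49811 + (7806 + f)*(14726 + 22554))/(18735 - 48060) = (-49811 + (7806 + 1710)*(14726 + 22554))/(18735 - 48060) = (-49811 + 9516*37280)/(-29325) = (-49811 + 354756480)*(-1/29325) = 354706669*(-1/29325) = -354706669/29325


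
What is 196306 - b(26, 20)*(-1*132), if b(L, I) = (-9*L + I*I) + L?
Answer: 221650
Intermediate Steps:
b(L, I) = I**2 - 8*L (b(L, I) = (-9*L + I**2) + L = (I**2 - 9*L) + L = I**2 - 8*L)
196306 - b(26, 20)*(-1*132) = 196306 - (20**2 - 8*26)*(-1*132) = 196306 - (400 - 208)*(-132) = 196306 - 192*(-132) = 196306 - 1*(-25344) = 196306 + 25344 = 221650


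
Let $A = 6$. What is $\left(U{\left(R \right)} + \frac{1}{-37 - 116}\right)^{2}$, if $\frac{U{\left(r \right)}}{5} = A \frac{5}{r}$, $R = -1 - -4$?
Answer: $\frac{58507201}{23409} \approx 2499.3$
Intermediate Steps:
$R = 3$ ($R = -1 + 4 = 3$)
$U{\left(r \right)} = \frac{150}{r}$ ($U{\left(r \right)} = 5 \cdot 6 \frac{5}{r} = 5 \frac{30}{r} = \frac{150}{r}$)
$\left(U{\left(R \right)} + \frac{1}{-37 - 116}\right)^{2} = \left(\frac{150}{3} + \frac{1}{-37 - 116}\right)^{2} = \left(150 \cdot \frac{1}{3} + \frac{1}{-153}\right)^{2} = \left(50 - \frac{1}{153}\right)^{2} = \left(\frac{7649}{153}\right)^{2} = \frac{58507201}{23409}$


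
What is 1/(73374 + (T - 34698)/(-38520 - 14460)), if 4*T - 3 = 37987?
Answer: 105960/7774759441 ≈ 1.3629e-5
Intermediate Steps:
T = 18995/2 (T = 3/4 + (1/4)*37987 = 3/4 + 37987/4 = 18995/2 ≈ 9497.5)
1/(73374 + (T - 34698)/(-38520 - 14460)) = 1/(73374 + (18995/2 - 34698)/(-38520 - 14460)) = 1/(73374 - 50401/2/(-52980)) = 1/(73374 - 50401/2*(-1/52980)) = 1/(73374 + 50401/105960) = 1/(7774759441/105960) = 105960/7774759441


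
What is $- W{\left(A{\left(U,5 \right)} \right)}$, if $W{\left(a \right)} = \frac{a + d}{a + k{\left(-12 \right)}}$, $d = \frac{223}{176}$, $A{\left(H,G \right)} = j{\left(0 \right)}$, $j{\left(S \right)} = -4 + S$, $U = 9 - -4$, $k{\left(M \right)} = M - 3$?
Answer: $- \frac{481}{3344} \approx -0.14384$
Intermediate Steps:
$k{\left(M \right)} = -3 + M$
$U = 13$ ($U = 9 + 4 = 13$)
$A{\left(H,G \right)} = -4$ ($A{\left(H,G \right)} = -4 + 0 = -4$)
$d = \frac{223}{176}$ ($d = 223 \cdot \frac{1}{176} = \frac{223}{176} \approx 1.267$)
$W{\left(a \right)} = \frac{\frac{223}{176} + a}{-15 + a}$ ($W{\left(a \right)} = \frac{a + \frac{223}{176}}{a - 15} = \frac{\frac{223}{176} + a}{a - 15} = \frac{\frac{223}{176} + a}{-15 + a}$)
$- W{\left(A{\left(U,5 \right)} \right)} = - \frac{\frac{223}{176} - 4}{-15 - 4} = - \frac{-481}{\left(-19\right) 176} = - \frac{\left(-1\right) \left(-481\right)}{19 \cdot 176} = \left(-1\right) \frac{481}{3344} = - \frac{481}{3344}$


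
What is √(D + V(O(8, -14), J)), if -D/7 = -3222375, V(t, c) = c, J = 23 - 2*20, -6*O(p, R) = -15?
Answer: 8*√352447 ≈ 4749.4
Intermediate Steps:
O(p, R) = 5/2 (O(p, R) = -⅙*(-15) = 5/2)
J = -17 (J = 23 - 40 = -17)
D = 22556625 (D = -7*(-3222375) = 22556625)
√(D + V(O(8, -14), J)) = √(22556625 - 17) = √22556608 = 8*√352447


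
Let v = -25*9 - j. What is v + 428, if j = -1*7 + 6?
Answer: 204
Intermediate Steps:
j = -1 (j = -7 + 6 = -1)
v = -224 (v = -25*9 - 1*(-1) = -225 + 1 = -224)
v + 428 = -224 + 428 = 204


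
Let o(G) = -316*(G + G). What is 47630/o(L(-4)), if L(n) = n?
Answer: 23815/1264 ≈ 18.841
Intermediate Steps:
o(G) = -632*G
47630/o(L(-4)) = 47630/((-632*(-4))) = 47630/2528 = 47630*(1/2528) = 23815/1264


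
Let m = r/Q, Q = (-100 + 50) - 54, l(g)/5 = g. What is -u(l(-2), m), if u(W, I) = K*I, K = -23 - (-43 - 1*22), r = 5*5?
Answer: 525/52 ≈ 10.096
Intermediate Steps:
l(g) = 5*g
r = 25
Q = -104 (Q = -50 - 54 = -104)
m = -25/104 (m = 25/(-104) = 25*(-1/104) = -25/104 ≈ -0.24038)
K = 42 (K = -23 - (-43 - 22) = -23 - 1*(-65) = -23 + 65 = 42)
u(W, I) = 42*I
-u(l(-2), m) = -42*(-25)/104 = -1*(-525/52) = 525/52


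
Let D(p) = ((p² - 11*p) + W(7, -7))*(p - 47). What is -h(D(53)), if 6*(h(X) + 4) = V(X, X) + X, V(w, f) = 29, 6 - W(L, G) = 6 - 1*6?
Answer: -13397/6 ≈ -2232.8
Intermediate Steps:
W(L, G) = 6 (W(L, G) = 6 - (6 - 1*6) = 6 - (6 - 6) = 6 - 1*0 = 6 + 0 = 6)
D(p) = (-47 + p)*(6 + p² - 11*p) (D(p) = ((p² - 11*p) + 6)*(p - 47) = (6 + p² - 11*p)*(-47 + p) = (-47 + p)*(6 + p² - 11*p))
h(X) = ⅚ + X/6 (h(X) = -4 + (29 + X)/6 = -4 + (29/6 + X/6) = ⅚ + X/6)
-h(D(53)) = -(⅚ + (-282 + 53³ - 58*53² + 523*53)/6) = -(⅚ + (-282 + 148877 - 58*2809 + 27719)/6) = -(⅚ + (-282 + 148877 - 162922 + 27719)/6) = -(⅚ + (⅙)*13392) = -(⅚ + 2232) = -1*13397/6 = -13397/6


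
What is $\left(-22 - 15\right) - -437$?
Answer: $400$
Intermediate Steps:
$\left(-22 - 15\right) - -437 = \left(-22 - 15\right) + 437 = -37 + 437 = 400$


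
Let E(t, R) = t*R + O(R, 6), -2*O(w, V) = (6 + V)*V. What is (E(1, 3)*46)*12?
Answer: -18216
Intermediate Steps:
O(w, V) = -V*(6 + V)/2 (O(w, V) = -(6 + V)*V/2 = -V*(6 + V)/2)
E(t, R) = -36 + R*t (E(t, R) = t*R - ½*6*(6 + 6) = R*t - ½*6*12 = R*t - 36 = -36 + R*t)
(E(1, 3)*46)*12 = ((-36 + 3*1)*46)*12 = ((-36 + 3)*46)*12 = -33*46*12 = -1518*12 = -18216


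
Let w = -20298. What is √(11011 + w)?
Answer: I*√9287 ≈ 96.369*I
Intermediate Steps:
√(11011 + w) = √(11011 - 20298) = √(-9287) = I*√9287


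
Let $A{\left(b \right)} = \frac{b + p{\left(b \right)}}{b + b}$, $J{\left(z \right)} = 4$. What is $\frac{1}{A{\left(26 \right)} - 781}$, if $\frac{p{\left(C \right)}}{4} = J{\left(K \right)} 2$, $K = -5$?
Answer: $- \frac{26}{20277} \approx -0.0012822$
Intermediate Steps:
$p{\left(C \right)} = 32$ ($p{\left(C \right)} = 4 \cdot 4 \cdot 2 = 4 \cdot 8 = 32$)
$A{\left(b \right)} = \frac{32 + b}{2 b}$ ($A{\left(b \right)} = \frac{b + 32}{b + b} = \frac{32 + b}{2 b}$)
$\frac{1}{A{\left(26 \right)} - 781} = \frac{1}{\frac{32 + 26}{2 \cdot 26} - 781} = \frac{1}{\frac{1}{2} \cdot \frac{1}{26} \cdot 58 - 781} = \frac{1}{\frac{29}{26} - 781} = \frac{1}{- \frac{20277}{26}} = - \frac{26}{20277}$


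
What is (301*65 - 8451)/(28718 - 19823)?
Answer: 11114/8895 ≈ 1.2495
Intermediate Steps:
(301*65 - 8451)/(28718 - 19823) = (19565 - 8451)/8895 = 11114*(1/8895) = 11114/8895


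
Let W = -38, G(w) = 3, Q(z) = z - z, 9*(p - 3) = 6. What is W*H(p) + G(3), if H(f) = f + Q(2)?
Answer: -409/3 ≈ -136.33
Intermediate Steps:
p = 11/3 (p = 3 + (⅑)*6 = 3 + ⅔ = 11/3 ≈ 3.6667)
Q(z) = 0
H(f) = f (H(f) = f + 0 = f)
W*H(p) + G(3) = -38*11/3 + 3 = -418/3 + 3 = -409/3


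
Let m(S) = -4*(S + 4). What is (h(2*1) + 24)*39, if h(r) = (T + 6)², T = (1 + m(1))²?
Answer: 5253807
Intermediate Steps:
m(S) = -16 - 4*S (m(S) = -4*(4 + S) = -16 - 4*S)
T = 361 (T = (1 + (-16 - 4*1))² = (1 + (-16 - 4))² = (1 - 20)² = (-19)² = 361)
h(r) = 134689 (h(r) = (361 + 6)² = 367² = 134689)
(h(2*1) + 24)*39 = (134689 + 24)*39 = 134713*39 = 5253807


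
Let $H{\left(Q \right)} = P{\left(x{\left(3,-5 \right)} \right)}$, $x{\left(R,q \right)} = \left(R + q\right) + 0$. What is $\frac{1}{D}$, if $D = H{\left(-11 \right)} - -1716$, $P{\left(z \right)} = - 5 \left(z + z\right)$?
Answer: $\frac{1}{1736} \approx 0.00057604$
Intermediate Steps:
$x{\left(R,q \right)} = R + q$
$P{\left(z \right)} = - 10 z$ ($P{\left(z \right)} = - 5 \cdot 2 z = - 10 z$)
$H{\left(Q \right)} = 20$ ($H{\left(Q \right)} = - 10 \left(3 - 5\right) = \left(-10\right) \left(-2\right) = 20$)
$D = 1736$ ($D = 20 - -1716 = 20 + 1716 = 1736$)
$\frac{1}{D} = \frac{1}{1736}$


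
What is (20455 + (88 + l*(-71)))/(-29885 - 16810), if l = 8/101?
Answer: -138285/314413 ≈ -0.43982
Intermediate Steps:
l = 8/101 (l = 8*(1/101) = 8/101 ≈ 0.079208)
(20455 + (88 + l*(-71)))/(-29885 - 16810) = (20455 + (88 + (8/101)*(-71)))/(-29885 - 16810) = (20455 + (88 - 568/101))/(-46695) = (20455 + 8320/101)*(-1/46695) = (2074275/101)*(-1/46695) = -138285/314413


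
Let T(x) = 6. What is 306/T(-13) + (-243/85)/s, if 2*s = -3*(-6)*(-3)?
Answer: 4344/85 ≈ 51.106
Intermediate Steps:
s = -27 (s = (-3*(-6)*(-3))/2 = (18*(-3))/2 = (½)*(-54) = -27)
306/T(-13) + (-243/85)/s = 306/6 - 243/85/(-27) = 306*(⅙) - 243*1/85*(-1/27) = 51 - 243/85*(-1/27) = 51 + 9/85 = 4344/85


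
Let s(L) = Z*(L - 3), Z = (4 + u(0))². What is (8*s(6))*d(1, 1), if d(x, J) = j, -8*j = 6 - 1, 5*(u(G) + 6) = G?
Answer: -60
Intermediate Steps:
u(G) = -6 + G/5
Z = 4 (Z = (4 + (-6 + (⅕)*0))² = (4 + (-6 + 0))² = (4 - 6)² = (-2)² = 4)
s(L) = -12 + 4*L (s(L) = 4*(L - 3) = 4*(-3 + L) = -12 + 4*L)
j = -5/8 (j = -(6 - 1)/8 = -⅛*5 = -5/8 ≈ -0.62500)
d(x, J) = -5/8
(8*s(6))*d(1, 1) = (8*(-12 + 4*6))*(-5/8) = (8*(-12 + 24))*(-5/8) = (8*12)*(-5/8) = 96*(-5/8) = -60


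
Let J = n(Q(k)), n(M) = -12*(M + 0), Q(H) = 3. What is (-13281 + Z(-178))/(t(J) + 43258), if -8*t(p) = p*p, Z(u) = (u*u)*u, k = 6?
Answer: -5653033/43096 ≈ -131.17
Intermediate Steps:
Z(u) = u**3 (Z(u) = u**2*u = u**3)
n(M) = -12*M
J = -36 (J = -12*3 = -36)
t(p) = -p**2/8 (t(p) = -p*p/8 = -p**2/8)
(-13281 + Z(-178))/(t(J) + 43258) = (-13281 + (-178)**3)/(-1/8*(-36)**2 + 43258) = (-13281 - 5639752)/(-1/8*1296 + 43258) = -5653033/(-162 + 43258) = -5653033/43096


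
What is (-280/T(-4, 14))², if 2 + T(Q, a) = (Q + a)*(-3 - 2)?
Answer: 4900/169 ≈ 28.994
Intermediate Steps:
T(Q, a) = -2 - 5*Q - 5*a (T(Q, a) = -2 + (Q + a)*(-3 - 2) = -2 + (Q + a)*(-5) = -2 + (-5*Q - 5*a) = -2 - 5*Q - 5*a)
(-280/T(-4, 14))² = (-280/(-2 - 5*(-4) - 5*14))² = (-280/(-2 + 20 - 70))² = (-280/(-52))² = (-280*(-1/52))² = (70/13)² = 4900/169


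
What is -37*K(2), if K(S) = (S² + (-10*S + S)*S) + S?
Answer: 1110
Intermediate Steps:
K(S) = S - 8*S² (K(S) = (S² + (-9*S)*S) + S = (S² - 9*S²) + S = -8*S² + S = S - 8*S²)
-37*K(2) = -74*(1 - 8*2) = -74*(1 - 16) = -74*(-15) = -37*(-30) = 1110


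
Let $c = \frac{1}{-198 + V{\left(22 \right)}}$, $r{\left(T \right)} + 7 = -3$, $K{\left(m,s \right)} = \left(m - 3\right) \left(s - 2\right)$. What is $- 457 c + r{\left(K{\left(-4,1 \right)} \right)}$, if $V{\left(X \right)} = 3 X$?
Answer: $- \frac{863}{132} \approx -6.5379$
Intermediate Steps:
$K{\left(m,s \right)} = \left(-3 + m\right) \left(-2 + s\right)$
$r{\left(T \right)} = -10$ ($r{\left(T \right)} = -7 - 3 = -10$)
$c = - \frac{1}{132}$ ($c = \frac{1}{-198 + 3 \cdot 22} = \frac{1}{-198 + 66} = \frac{1}{-132} = - \frac{1}{132} \approx -0.0075758$)
$- 457 c + r{\left(K{\left(-4,1 \right)} \right)} = \left(-457\right) \left(- \frac{1}{132}\right) - 10 = \frac{457}{132} - 10 = - \frac{863}{132}$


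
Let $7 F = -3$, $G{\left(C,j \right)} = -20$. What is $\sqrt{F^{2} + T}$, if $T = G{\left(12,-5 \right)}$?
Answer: $\frac{i \sqrt{971}}{7} \approx 4.4516 i$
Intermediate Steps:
$T = -20$
$F = - \frac{3}{7}$ ($F = \frac{1}{7} \left(-3\right) = - \frac{3}{7} \approx -0.42857$)
$\sqrt{F^{2} + T} = \sqrt{\left(- \frac{3}{7}\right)^{2} - 20} = \sqrt{\frac{9}{49} - 20} = \sqrt{- \frac{971}{49}} = \frac{i \sqrt{971}}{7}$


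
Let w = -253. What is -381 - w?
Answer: -128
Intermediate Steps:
-381 - w = -381 - 1*(-253) = -381 + 253 = -128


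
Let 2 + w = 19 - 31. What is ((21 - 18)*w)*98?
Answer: -4116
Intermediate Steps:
w = -14 (w = -2 + (19 - 31) = -2 - 12 = -14)
((21 - 18)*w)*98 = ((21 - 18)*(-14))*98 = (3*(-14))*98 = -42*98 = -4116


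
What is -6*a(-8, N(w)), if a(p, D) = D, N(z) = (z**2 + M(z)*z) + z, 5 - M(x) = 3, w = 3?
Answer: -108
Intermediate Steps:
M(x) = 2 (M(x) = 5 - 1*3 = 5 - 3 = 2)
N(z) = z**2 + 3*z (N(z) = (z**2 + 2*z) + z = z**2 + 3*z)
-6*a(-8, N(w)) = -18*(3 + 3) = -18*6 = -6*18 = -108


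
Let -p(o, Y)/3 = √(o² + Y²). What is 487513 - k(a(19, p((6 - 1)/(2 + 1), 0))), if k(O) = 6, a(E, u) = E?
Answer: 487507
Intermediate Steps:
p(o, Y) = -3*√(Y² + o²) (p(o, Y) = -3*√(o² + Y²) = -3*√(Y² + o²))
487513 - k(a(19, p((6 - 1)/(2 + 1), 0))) = 487513 - 1*6 = 487513 - 6 = 487507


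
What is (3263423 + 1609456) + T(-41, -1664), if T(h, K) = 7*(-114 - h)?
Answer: 4872368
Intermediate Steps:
T(h, K) = -798 - 7*h
(3263423 + 1609456) + T(-41, -1664) = (3263423 + 1609456) + (-798 - 7*(-41)) = 4872879 + (-798 + 287) = 4872879 - 511 = 4872368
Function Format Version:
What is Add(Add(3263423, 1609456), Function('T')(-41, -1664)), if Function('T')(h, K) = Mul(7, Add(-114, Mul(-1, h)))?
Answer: 4872368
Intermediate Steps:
Function('T')(h, K) = Add(-798, Mul(-7, h))
Add(Add(3263423, 1609456), Function('T')(-41, -1664)) = Add(Add(3263423, 1609456), Add(-798, Mul(-7, -41))) = Add(4872879, Add(-798, 287)) = Add(4872879, -511) = 4872368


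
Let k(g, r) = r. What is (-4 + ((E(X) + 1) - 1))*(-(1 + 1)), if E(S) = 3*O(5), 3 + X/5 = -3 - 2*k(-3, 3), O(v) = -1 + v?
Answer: -16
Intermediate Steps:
X = -60 (X = -15 + 5*(-3 - 2*3) = -15 + 5*(-3 - 6) = -15 + 5*(-9) = -15 - 45 = -60)
E(S) = 12 (E(S) = 3*(-1 + 5) = 3*4 = 12)
(-4 + ((E(X) + 1) - 1))*(-(1 + 1)) = (-4 + ((12 + 1) - 1))*(-(1 + 1)) = (-4 + (13 - 1))*(-1*2) = (-4 + 12)*(-2) = 8*(-2) = -16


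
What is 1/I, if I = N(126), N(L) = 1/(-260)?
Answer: -260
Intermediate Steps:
N(L) = -1/260
I = -1/260 ≈ -0.0038462
1/I = 1/(-1/260) = -260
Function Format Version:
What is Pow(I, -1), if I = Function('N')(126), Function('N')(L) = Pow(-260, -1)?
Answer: -260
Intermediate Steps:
Function('N')(L) = Rational(-1, 260)
I = Rational(-1, 260) ≈ -0.0038462
Pow(I, -1) = Pow(Rational(-1, 260), -1) = -260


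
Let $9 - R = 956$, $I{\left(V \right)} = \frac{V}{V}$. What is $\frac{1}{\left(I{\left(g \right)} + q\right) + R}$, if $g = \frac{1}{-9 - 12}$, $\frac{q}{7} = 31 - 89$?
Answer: $- \frac{1}{1352} \approx -0.00073965$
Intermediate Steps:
$q = -406$ ($q = 7 \left(31 - 89\right) = 7 \left(-58\right) = -406$)
$g = - \frac{1}{21}$ ($g = \frac{1}{-21} = - \frac{1}{21} \approx -0.047619$)
$I{\left(V \right)} = 1$
$R = -947$ ($R = 9 - 956 = -947$)
$\frac{1}{\left(I{\left(g \right)} + q\right) + R} = \frac{1}{\left(1 - 406\right) - 947} = \frac{1}{-405 - 947} = \frac{1}{-1352} = - \frac{1}{1352}$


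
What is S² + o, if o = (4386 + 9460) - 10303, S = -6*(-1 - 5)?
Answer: 4839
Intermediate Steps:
S = 36 (S = -6*(-6) = 36)
o = 3543 (o = 13846 - 10303 = 3543)
S² + o = 36² + 3543 = 1296 + 3543 = 4839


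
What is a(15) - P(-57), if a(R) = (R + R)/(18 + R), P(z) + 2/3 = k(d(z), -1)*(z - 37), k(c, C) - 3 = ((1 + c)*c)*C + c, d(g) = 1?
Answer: 6256/33 ≈ 189.58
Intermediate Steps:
k(c, C) = 3 + c + C*c*(1 + c) (k(c, C) = 3 + (((1 + c)*c)*C + c) = 3 + ((c*(1 + c))*C + c) = 3 + (C*c*(1 + c) + c) = 3 + (c + C*c*(1 + c)) = 3 + c + C*c*(1 + c))
P(z) = -224/3 + 2*z (P(z) = -2/3 + (3 + 1 - 1*1 - 1*1**2)*(z - 37) = -2/3 + (3 + 1 - 1 - 1*1)*(-37 + z) = -2/3 + (3 + 1 - 1 - 1)*(-37 + z) = -2/3 + 2*(-37 + z) = -2/3 + (-74 + 2*z) = -224/3 + 2*z)
a(R) = 2*R/(18 + R) (a(R) = (2*R)/(18 + R) = 2*R/(18 + R))
a(15) - P(-57) = 2*15/(18 + 15) - (-224/3 + 2*(-57)) = 2*15/33 - (-224/3 - 114) = 2*15*(1/33) - 1*(-566/3) = 10/11 + 566/3 = 6256/33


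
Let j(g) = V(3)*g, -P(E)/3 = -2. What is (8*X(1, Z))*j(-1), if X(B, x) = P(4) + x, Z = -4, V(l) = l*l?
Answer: -144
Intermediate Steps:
P(E) = 6 (P(E) = -3*(-2) = 6)
V(l) = l**2
j(g) = 9*g (j(g) = 3**2*g = 9*g)
X(B, x) = 6 + x
(8*X(1, Z))*j(-1) = (8*(6 - 4))*(9*(-1)) = (8*2)*(-9) = 16*(-9) = -144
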